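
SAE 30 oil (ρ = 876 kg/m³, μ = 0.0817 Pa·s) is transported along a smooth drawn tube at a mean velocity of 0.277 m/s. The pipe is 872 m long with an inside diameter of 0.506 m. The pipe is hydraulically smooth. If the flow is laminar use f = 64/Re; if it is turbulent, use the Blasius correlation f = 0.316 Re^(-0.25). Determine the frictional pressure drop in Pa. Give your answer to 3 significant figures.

Reynolds number Re = ρVD/μ = 876 · 0.277 · 0.506 / 0.0817 = 1503.
Re < 2300 → laminar flow, so f = 64/Re = 64/1503 = 0.04259 (the turbulent correlation is not needed).
Darcy-Weisbach: ΔP = f(L/D)(ρV²/2) = 0.04259·(872/0.506)·(876·0.277²/2) = 0.04259·1723·33.61 = 2466 Pa.

ΔP ≈ 2470 Pa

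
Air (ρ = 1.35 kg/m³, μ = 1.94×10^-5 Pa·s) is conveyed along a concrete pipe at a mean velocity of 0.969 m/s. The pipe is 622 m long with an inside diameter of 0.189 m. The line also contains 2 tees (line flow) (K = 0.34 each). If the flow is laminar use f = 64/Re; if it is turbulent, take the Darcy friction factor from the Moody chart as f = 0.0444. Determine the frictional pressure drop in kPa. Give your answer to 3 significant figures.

ΔP ≈ 0.0930 kPa

Reynolds number Re = ρVD/μ = 1.35 · 0.969 · 0.189 / 1.94e-05 = 1.274e+04.
Re > 4000 → turbulent; use the Moody-chart value f = 0.0444.
Total minor-loss coefficient ΣK = 2·0.34 = 0.68.
ΔP = [f·L/D + ΣK]·(ρV²/2) = [0.0444·622/0.189 + 0.68]·(1.35·0.969²/2) = [146.1 + 0.68]·0.6338 = 93.04 Pa.
ΔP = 93.04 Pa = 0.0930 kPa.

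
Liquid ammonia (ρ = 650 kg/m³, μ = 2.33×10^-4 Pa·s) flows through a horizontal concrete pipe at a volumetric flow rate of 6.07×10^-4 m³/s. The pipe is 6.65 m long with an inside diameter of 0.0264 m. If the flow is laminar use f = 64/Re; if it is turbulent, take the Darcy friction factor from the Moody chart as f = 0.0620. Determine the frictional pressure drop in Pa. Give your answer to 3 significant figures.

Cross-sectional area A = πD²/4 = π(0.0264)²/4 = 0.0005474 m²; mean velocity V = Q/A = 0.000607/0.0005474 = 1.109 m/s.
Reynolds number Re = ρVD/μ = 650 · 1.109 · 0.0264 / 0.000233 = 8.167e+04.
Re > 4000 → turbulent; use the Moody-chart value f = 0.0620.
Darcy-Weisbach: ΔP = f(L/D)(ρV²/2) = 0.062·(6.65/0.0264)·(650·1.109²/2) = 0.062·251.9·399.6 = 6241 Pa.

ΔP ≈ 6240 Pa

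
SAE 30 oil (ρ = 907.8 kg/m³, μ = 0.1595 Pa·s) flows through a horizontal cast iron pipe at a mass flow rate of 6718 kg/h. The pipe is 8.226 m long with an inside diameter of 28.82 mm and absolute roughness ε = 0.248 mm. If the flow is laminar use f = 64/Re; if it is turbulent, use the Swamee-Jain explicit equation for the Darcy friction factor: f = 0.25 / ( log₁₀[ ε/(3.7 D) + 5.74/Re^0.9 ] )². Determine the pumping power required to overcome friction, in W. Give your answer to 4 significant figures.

P ≈ 327.4 W

ṁ = 6718 kg/h = 6718/3600 = 1.866 kg/s.
A = πD²/4 = π(0.02882)²/4 = 0.0006523 m²; mean velocity V = ṁ/(ρA) = 1.866/(907.8 · 0.0006523) = 3.151 m/s.
Reynolds number Re = ρVD/μ = 907.8 · 3.151 · 0.02882 / 0.16 = 516.9.
Re < 2300 → laminar flow, so f = 64/Re = 64/516.9 = 0.1238 (the turbulent correlation is not needed).
Darcy-Weisbach: ΔP = f(L/D)(ρV²/2) = 0.1238·(8.226/0.02882)·(907.8·3.151²/2) = 0.1238·285.4·4507 = 1.593e+05 Pa.
Q = ṁ/ρ = 1.866/907.8 = 0.002056 m³/s.
Pumping power P = QΔP = 0.002056·1.593e+05 = 327.44 W = 327.4 W.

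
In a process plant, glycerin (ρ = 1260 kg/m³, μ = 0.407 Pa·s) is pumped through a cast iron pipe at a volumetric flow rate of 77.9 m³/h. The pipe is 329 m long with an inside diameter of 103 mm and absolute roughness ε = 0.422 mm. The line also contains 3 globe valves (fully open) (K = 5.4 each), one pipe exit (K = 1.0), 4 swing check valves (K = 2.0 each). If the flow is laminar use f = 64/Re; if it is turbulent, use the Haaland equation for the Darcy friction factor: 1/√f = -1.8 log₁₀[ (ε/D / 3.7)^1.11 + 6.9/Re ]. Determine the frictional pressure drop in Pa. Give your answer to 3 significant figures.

Q = 77.9 m³/h = 77.9/3600 = 0.02164 m³/s.
Cross-sectional area A = πD²/4 = π(0.103)²/4 = 0.008332 m²; mean velocity V = Q/A = 0.02164/0.008332 = 2.597 m/s.
Reynolds number Re = ρVD/μ = 1260 · 2.597 · 0.103 / 0.407 = 828.1.
Re < 2300 → laminar flow, so f = 64/Re = 64/828.1 = 0.07729 (the turbulent correlation is not needed).
Total minor-loss coefficient ΣK = 3·5.4 + 1·1 + 4·2 = 25.2.
ΔP = [f·L/D + ΣK]·(ρV²/2) = [0.07729·329/0.103 + 25.2]·(1260·2.597²/2) = [246.9 + 25.2]·4249 = 1.156e+06 Pa.

ΔP ≈ 1.16×10^6 Pa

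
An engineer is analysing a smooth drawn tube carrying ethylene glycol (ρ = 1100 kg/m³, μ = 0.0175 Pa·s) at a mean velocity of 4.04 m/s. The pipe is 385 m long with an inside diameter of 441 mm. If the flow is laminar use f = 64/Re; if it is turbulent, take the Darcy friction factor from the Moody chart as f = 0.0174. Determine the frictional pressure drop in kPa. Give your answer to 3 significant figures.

ΔP ≈ 136 kPa

Reynolds number Re = ρVD/μ = 1100 · 4.04 · 0.441 / 0.0175 = 1.12e+05.
Re > 4000 → turbulent; use the Moody-chart value f = 0.0174.
Darcy-Weisbach: ΔP = f(L/D)(ρV²/2) = 0.0174·(385/0.441)·(1100·4.04²/2) = 0.0174·873·8977 = 1.364e+05 Pa.
ΔP = 1.364e+05 Pa = 136 kPa.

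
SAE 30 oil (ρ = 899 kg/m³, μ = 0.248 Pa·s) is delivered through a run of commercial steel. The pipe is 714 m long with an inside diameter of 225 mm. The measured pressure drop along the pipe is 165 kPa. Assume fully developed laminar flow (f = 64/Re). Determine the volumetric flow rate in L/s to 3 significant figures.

Q ≈ 58.6 L/s

For laminar flow, f = 64/Re with Re = ρVD/μ, so Darcy-Weisbach reduces to ΔP = 32μLV/D². Solving for V: V = ΔP·D²/(32μL) = 1.65e+05·(0.225)²/(32·0.248·714) = 1.474 m/s.
Check: Re = ρVD/μ = 899·1.474·0.225/0.248 = 1202 < 2300, so the laminar assumption holds.
Q = V·A = 1.474·(π/4·0.225²) = 0.05861 m³/s = 58.6 L/s.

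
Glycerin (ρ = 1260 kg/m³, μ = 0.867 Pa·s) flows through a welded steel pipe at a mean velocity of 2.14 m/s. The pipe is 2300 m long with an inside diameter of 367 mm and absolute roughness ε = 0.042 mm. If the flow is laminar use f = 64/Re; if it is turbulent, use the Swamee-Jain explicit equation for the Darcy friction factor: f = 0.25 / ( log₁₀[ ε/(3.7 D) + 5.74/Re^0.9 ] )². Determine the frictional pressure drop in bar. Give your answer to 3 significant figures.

ΔP ≈ 10.1 bar

Reynolds number Re = ρVD/μ = 1260 · 2.14 · 0.367 / 0.867 = 1141.
Re < 2300 → laminar flow, so f = 64/Re = 64/1141 = 0.05607 (the turbulent correlation is not needed).
Darcy-Weisbach: ΔP = f(L/D)(ρV²/2) = 0.05607·(2300/0.367)·(1260·2.14²/2) = 0.05607·6267·2885 = 1.014e+06 Pa.
ΔP = 1.014e+06 Pa = 10.1 bar.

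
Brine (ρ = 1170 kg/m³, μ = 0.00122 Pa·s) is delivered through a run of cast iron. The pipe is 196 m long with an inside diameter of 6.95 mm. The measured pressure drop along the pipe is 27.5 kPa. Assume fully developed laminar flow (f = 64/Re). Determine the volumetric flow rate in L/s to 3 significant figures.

Q ≈ 0.00659 L/s

For laminar flow, f = 64/Re with Re = ρVD/μ, so Darcy-Weisbach reduces to ΔP = 32μLV/D². Solving for V: V = ΔP·D²/(32μL) = 2.75e+04·(0.00695)²/(32·0.00122·196) = 0.1736 m/s.
Check: Re = ρVD/μ = 1170·0.1736·0.00695/0.00122 = 1157 < 2300, so the laminar assumption holds.
Q = V·A = 0.1736·(π/4·0.00695²) = 6.586e-06 m³/s = 0.00659 L/s.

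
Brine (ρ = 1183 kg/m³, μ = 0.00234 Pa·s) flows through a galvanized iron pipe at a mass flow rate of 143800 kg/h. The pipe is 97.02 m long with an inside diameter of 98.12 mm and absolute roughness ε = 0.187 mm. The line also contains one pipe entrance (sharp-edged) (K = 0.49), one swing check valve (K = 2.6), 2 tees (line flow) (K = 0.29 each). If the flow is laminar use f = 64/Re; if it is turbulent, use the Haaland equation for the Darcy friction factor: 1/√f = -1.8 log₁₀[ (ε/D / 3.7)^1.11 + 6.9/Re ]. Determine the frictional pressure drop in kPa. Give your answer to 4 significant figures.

ΔP ≈ 322.1 kPa

ṁ = 143800 kg/h = 143800/3600 = 39.94 kg/s.
A = πD²/4 = π(0.09812)²/4 = 0.007561 m²; mean velocity V = ṁ/(ρA) = 39.94/(1183 · 0.007561) = 4.465 m/s.
Reynolds number Re = ρVD/μ = 1183 · 4.465 · 0.09812 / 0.00234 = 2.215e+05.
Re > 4000 → turbulent. Relative roughness ε/D = 0.000187/0.09812 = 0.00191. Haaland: 1/√f = -1.8 log₁₀[(0.00191/3.7)^1.11 + 6.9/2.215e+05] = -1.8 log₁₀[0.000224 + 3.11e-05] = 6.468, so f = 0.0239.
Total minor-loss coefficient ΣK = 1·0.49 + 1·2.6 + 2·0.29 = 3.67.
ΔP = [f·L/D + ΣK]·(ρV²/2) = [0.0239·97.02/0.09812 + 3.67]·(1183·4.465²/2) = [23.64 + 3.67]·1.179e+04 = 3.221e+05 Pa.
ΔP = 3.221e+05 Pa = 322.1 kPa.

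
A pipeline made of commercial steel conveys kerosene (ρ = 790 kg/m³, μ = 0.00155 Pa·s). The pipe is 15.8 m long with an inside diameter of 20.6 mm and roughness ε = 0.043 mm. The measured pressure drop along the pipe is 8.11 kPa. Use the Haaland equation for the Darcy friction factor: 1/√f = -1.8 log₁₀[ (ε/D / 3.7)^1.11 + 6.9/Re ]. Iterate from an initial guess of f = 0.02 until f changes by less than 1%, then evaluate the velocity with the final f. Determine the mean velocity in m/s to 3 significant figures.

Rearranging Darcy-Weisbach: V = √(2·ΔP·D/(f·L·ρ)). With ε/D = 4.3e-05/0.0206 = 0.00209, iterate starting from f = 0.02:
  f = 0.02 → V = √(2·8110·0.0206/(0.02·15.8·790)) = 1.157 m/s; Re = ρVD/μ = 1.215e+04; f → 0.03236
  f = 0.03236 → V = 0.9095 m/s; Re = 9550; f → 0.034
  f = 0.034 → V = 0.8874 m/s; Re = 9317; f → 0.03418
Converged (Δf/f < 1%). With the final f = 0.03418: V = √(2·8110·0.0206/(0.03418·15.8·790)) = 0.885 m/s.

V ≈ 0.885 m/s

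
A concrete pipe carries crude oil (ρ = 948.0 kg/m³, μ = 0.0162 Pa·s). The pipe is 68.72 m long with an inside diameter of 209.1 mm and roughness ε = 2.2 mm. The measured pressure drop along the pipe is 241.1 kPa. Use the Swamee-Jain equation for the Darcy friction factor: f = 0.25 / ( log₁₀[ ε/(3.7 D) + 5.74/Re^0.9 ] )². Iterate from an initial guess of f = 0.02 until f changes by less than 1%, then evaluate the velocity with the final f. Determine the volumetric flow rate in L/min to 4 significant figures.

Rearranging Darcy-Weisbach: V = √(2·ΔP·D/(f·L·ρ)). With ε/D = 0.0022/0.2091 = 0.0105, iterate starting from f = 0.02:
  f = 0.02 → V = √(2·2.411e+05·0.2091/(0.02·68.72·948)) = 8.797 m/s; Re = ρVD/μ = 1.076e+05; f → 0.03934
  f = 0.03934 → V = 6.272 m/s; Re = 7.675e+04; f → 0.03961
Converged (Δf/f < 1%). With the final f = 0.03961: V = √(2·2.411e+05·0.2091/(0.03961·68.72·948)) = 6.251 m/s.
Q = V·A = 6.251·(π/4·0.2091²) = 0.2147 m³/s = 12880 L/min.

Q ≈ 12880 L/min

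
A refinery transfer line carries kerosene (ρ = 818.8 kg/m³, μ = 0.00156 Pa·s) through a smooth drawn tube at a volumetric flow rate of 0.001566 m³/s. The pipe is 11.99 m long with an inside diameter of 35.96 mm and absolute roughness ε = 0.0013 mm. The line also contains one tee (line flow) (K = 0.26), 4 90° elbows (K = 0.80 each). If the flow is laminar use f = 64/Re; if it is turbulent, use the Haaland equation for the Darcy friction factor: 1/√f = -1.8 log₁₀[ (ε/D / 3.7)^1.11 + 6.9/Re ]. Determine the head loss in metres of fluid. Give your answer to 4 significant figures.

Cross-sectional area A = πD²/4 = π(0.03596)²/4 = 0.001016 m²; mean velocity V = Q/A = 0.001566/0.001016 = 1.542 m/s.
Reynolds number Re = ρVD/μ = 818.8 · 1.542 · 0.03596 / 0.00156 = 2.91e+04.
Re > 4000 → turbulent. Relative roughness ε/D = 1.3e-06/0.03596 = 3.62e-05. Haaland: 1/√f = -1.8 log₁₀[(3.62e-05/3.7)^1.11 + 6.9/2.91e+04] = -1.8 log₁₀[2.75e-06 + 0.000237] = 6.516, so f = 0.02355.
Total minor-loss coefficient ΣK = 1·0.26 + 4·0.8 = 3.46.
ΔP = [f·L/D + ΣK]·(ρV²/2) = [0.02355·11.99/0.03596 + 3.46]·(818.8·1.542²/2) = [7.853 + 3.46]·973.4 = 1.101e+04 Pa.
Head loss h_f = ΔP/(ρg) = 1.101e+04/(818.8·9.81) = 1.371 m.

h_f ≈ 1.371 m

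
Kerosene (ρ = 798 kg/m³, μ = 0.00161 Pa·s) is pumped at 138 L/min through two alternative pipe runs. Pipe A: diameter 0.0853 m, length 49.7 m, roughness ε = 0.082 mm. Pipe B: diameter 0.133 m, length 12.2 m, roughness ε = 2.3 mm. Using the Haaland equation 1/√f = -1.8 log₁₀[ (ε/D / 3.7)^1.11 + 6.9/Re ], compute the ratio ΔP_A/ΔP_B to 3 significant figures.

ΔP_A/ΔP_B ≈ 21.5

Pipe A: V = Q/A = 0.0023/0.005715 = 0.4025 m/s; Re = 1.702e+04; ε/D = 0.000961; Haaland → f = 0.02848; ΔP_A = f(L/D)(ρV²/2) = 1072 Pa.
Pipe B: V = Q/A = 0.0023/0.01389 = 0.1656 m/s; Re = 1.091e+04; ε/D = 0.0173; Haaland → f = 0.04971; ΔP_B = f(L/D)(ρV²/2) = 49.86 Pa.
ΔP_A/ΔP_B = 1072/49.86 = 21.5.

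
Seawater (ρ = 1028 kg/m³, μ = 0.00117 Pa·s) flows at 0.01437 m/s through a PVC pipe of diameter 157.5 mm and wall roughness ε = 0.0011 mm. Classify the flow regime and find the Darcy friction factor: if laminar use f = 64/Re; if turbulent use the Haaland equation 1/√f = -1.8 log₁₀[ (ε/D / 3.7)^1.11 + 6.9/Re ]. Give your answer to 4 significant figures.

f ≈ 0.03218

Re = ρVD/μ = 1028·0.01437·0.1575/0.00117 = 1989.
Re < 2300 → laminar, so f = 64/Re = 0.03218 (roughness is irrelevant in laminar flow).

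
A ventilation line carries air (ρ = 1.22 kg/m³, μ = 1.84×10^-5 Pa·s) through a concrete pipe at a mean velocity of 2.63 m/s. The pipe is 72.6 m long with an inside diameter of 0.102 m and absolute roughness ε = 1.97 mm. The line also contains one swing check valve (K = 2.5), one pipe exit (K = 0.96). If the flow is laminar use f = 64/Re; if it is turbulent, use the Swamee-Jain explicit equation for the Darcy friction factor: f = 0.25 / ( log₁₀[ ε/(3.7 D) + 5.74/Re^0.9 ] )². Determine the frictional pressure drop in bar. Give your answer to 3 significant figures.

Reynolds number Re = ρVD/μ = 1.22 · 2.63 · 0.102 / 1.84e-05 = 1.779e+04.
Re > 4000 → turbulent. Relative roughness ε/D = 0.00197/0.102 = 0.0193. Swamee-Jain: f = 0.25/(log₁₀[0.0193/3.7 + 5.74/1.779e+04^0.9])² = 0.25/(log₁₀[0.00522 + 0.000859])² = 0.25/(-2.216)² = 0.0509.
Total minor-loss coefficient ΣK = 1·2.5 + 1·0.96 = 3.46.
ΔP = [f·L/D + ΣK]·(ρV²/2) = [0.0509·72.6/0.102 + 3.46]·(1.22·2.63²/2) = [36.23 + 3.46]·4.219 = 167.5 Pa.
ΔP = 167.5 Pa = 0.00167 bar.

ΔP ≈ 0.00167 bar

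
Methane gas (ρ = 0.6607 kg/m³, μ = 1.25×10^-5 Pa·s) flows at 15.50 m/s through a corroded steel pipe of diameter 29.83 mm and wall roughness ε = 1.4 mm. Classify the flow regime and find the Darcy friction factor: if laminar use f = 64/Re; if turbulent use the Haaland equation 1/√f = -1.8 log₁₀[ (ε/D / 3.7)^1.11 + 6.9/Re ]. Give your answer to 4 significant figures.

f ≈ 0.07066

Re = ρVD/μ = 0.6607·15.5·0.02983/1.25e-05 = 2.444e+04.
Re > 4000 → turbulent. ε/D = 0.0014/0.02983 = 0.0469; Haaland: 1/√f = -1.8 log₁₀[0.00785 + 0.000282] = 3.762, so f = 0.07066.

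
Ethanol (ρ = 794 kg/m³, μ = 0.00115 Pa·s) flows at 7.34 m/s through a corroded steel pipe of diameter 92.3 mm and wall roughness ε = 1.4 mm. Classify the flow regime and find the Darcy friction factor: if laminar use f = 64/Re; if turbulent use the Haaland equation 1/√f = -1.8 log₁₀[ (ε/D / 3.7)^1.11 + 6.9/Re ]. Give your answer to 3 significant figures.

Re = ρVD/μ = 794·7.34·0.0923/0.00115 = 4.678e+05.
Re > 4000 → turbulent. ε/D = 0.0014/0.0923 = 0.0152; Haaland: 1/√f = -1.8 log₁₀[0.00224 + 1.48e-05] = 4.765, so f = 0.04405.

f ≈ 0.0440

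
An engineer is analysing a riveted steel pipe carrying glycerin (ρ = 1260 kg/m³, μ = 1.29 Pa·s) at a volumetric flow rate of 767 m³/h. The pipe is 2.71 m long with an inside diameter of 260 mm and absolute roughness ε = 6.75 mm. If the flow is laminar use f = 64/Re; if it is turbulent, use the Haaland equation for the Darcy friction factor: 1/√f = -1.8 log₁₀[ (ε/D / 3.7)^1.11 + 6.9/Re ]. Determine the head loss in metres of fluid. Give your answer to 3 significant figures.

h_f ≈ 0.537 m

Q = 767 m³/h = 767/3600 = 0.2131 m³/s.
Cross-sectional area A = πD²/4 = π(0.26)²/4 = 0.05309 m²; mean velocity V = Q/A = 0.2131/0.05309 = 4.013 m/s.
Reynolds number Re = ρVD/μ = 1260 · 4.013 · 0.26 / 1.29 = 1019.
Re < 2300 → laminar flow, so f = 64/Re = 64/1019 = 0.0628 (the turbulent correlation is not needed).
Darcy-Weisbach: ΔP = f(L/D)(ρV²/2) = 0.0628·(2.71/0.26)·(1260·4.013²/2) = 0.0628·10.42·1.015e+04 = 6641 Pa.
Head loss h_f = ΔP/(ρg) = 6641/(1260·9.81) = 0.537 m.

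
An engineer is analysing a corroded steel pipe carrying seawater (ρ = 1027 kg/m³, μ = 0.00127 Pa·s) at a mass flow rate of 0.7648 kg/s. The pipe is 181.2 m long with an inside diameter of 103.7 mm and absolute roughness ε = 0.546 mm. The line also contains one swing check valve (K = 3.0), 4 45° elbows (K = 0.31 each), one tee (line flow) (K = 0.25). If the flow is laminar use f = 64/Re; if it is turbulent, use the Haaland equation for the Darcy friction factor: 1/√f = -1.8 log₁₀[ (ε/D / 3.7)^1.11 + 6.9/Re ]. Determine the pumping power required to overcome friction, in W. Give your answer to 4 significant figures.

P ≈ 0.2194 W

A = πD²/4 = π(0.1037)²/4 = 0.008446 m²; mean velocity V = ṁ/(ρA) = 0.7648/(1027 · 0.008446) = 0.08817 m/s.
Reynolds number Re = ρVD/μ = 1027 · 0.08817 · 0.1037 / 0.00127 = 7394.
Re > 4000 → turbulent. Relative roughness ε/D = 0.000546/0.1037 = 0.00527. Haaland: 1/√f = -1.8 log₁₀[(0.00527/3.7)^1.11 + 6.9/7394] = -1.8 log₁₀[0.000692 + 0.000933] = 5.02, so f = 0.03968.
Total minor-loss coefficient ΣK = 1·3 + 4·0.31 + 1·0.25 = 4.49.
ΔP = [f·L/D + ΣK]·(ρV²/2) = [0.03968·181.2/0.1037 + 4.49]·(1027·0.08817²/2) = [69.33 + 4.49]·3.992 = 294.7 Pa.
Q = ṁ/ρ = 0.7648/1027 = 0.0007447 m³/s.
Pumping power P = QΔP = 0.0007447·294.7 = 0.21945 W = 0.2194 W.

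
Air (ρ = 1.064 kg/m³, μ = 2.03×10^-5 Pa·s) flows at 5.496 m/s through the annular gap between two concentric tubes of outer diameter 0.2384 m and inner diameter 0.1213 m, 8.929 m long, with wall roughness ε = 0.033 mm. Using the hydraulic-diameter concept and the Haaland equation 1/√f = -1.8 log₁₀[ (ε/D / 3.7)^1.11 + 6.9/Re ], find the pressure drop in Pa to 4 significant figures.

Hydraulic diameter D_h = 4A/P = D_o - D_i = 0.2384 - 0.1213 = 0.1171 m.
Re = ρVD_h/μ = 1.064·5.496·0.1171/2.03e-05 = 3.373e+04.
ε/D_h = 3.3e-05/0.1171 = 0.000282; Haaland gives 1/√f = -1.8 log₁₀[2.68e-05+0.000205] = 6.544, so f = 0.02335.
ΔP = f(L/D_h)(ρV²/2) = 0.02335·8.929/0.1171·16.07 = 28.61 Pa.

ΔP ≈ 28.61 Pa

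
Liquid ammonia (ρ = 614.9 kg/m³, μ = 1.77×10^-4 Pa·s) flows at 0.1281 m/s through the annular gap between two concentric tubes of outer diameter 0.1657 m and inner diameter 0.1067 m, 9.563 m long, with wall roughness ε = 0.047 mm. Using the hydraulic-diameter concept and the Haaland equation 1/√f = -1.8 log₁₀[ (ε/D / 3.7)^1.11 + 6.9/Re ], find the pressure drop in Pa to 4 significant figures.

ΔP ≈ 21.10 Pa

Hydraulic diameter D_h = 4A/P = D_o - D_i = 0.1657 - 0.1067 = 0.059 m.
Re = ρVD_h/μ = 614.9·0.1281·0.059/0.000177 = 2.626e+04.
ε/D_h = 4.7e-05/0.059 = 0.000797; Haaland gives 1/√f = -1.8 log₁₀[8.51e-05+0.000263] = 6.226, so f = 0.0258.
ΔP = f(L/D_h)(ρV²/2) = 0.0258·9.563/0.059·5.045 = 21.1 Pa.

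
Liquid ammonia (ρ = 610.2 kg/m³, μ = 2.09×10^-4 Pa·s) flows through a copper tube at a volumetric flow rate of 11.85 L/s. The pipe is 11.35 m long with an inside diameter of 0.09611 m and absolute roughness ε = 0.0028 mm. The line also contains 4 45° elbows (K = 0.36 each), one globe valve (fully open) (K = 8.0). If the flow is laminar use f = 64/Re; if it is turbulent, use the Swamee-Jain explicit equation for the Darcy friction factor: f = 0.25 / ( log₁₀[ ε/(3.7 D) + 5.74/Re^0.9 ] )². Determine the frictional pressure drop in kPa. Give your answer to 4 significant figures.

Q = 11.85 L/s = 11.85/1000 = 0.01185 m³/s.
Cross-sectional area A = πD²/4 = π(0.09611)²/4 = 0.007255 m²; mean velocity V = Q/A = 0.01185/0.007255 = 1.633 m/s.
Reynolds number Re = ρVD/μ = 610.2 · 1.633 · 0.09611 / 0.000209 = 4.583e+05.
Re > 4000 → turbulent. Relative roughness ε/D = 2.8e-06/0.09611 = 2.91e-05. Swamee-Jain: f = 0.25/(log₁₀[2.91e-05/3.7 + 5.74/4.583e+05^0.9])² = 0.25/(log₁₀[7.87e-06 + 4.61e-05])² = 0.25/(-4.268)² = 0.01373.
Total minor-loss coefficient ΣK = 4·0.36 + 1·8 = 9.44.
ΔP = [f·L/D + ΣK]·(ρV²/2) = [0.01373·11.35/0.09611 + 9.44]·(610.2·1.633²/2) = [1.621 + 9.44]·814 = 9004 Pa.
ΔP = 9004 Pa = 9.004 kPa.

ΔP ≈ 9.004 kPa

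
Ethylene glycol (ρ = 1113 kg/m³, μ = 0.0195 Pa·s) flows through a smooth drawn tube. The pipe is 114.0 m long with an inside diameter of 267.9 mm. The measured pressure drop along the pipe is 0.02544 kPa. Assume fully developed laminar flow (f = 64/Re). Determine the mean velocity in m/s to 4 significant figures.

For laminar flow, f = 64/Re with Re = ρVD/μ, so Darcy-Weisbach reduces to ΔP = 32μLV/D². Solving for V: V = ΔP·D²/(32μL) = 25.44·(0.2679)²/(32·0.0195·114) = 0.02567 m/s.
Check: Re = ρVD/μ = 1113·0.02567·0.2679/0.0195 = 392.5 < 2300, so the laminar assumption holds.

V ≈ 0.02567 m/s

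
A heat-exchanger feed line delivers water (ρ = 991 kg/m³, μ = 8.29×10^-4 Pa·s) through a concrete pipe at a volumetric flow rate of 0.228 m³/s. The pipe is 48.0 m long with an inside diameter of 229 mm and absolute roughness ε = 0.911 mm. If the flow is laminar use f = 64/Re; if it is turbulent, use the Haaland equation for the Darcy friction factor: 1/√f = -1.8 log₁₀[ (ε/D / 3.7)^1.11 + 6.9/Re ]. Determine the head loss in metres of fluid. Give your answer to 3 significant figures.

h_f ≈ 9.33 m

Cross-sectional area A = πD²/4 = π(0.229)²/4 = 0.04119 m²; mean velocity V = Q/A = 0.228/0.04119 = 5.536 m/s.
Reynolds number Re = ρVD/μ = 991 · 5.536 · 0.229 / 0.000829 = 1.515e+06.
Re > 4000 → turbulent. Relative roughness ε/D = 0.000911/0.229 = 0.00398. Haaland: 1/√f = -1.8 log₁₀[(0.00398/3.7)^1.11 + 6.9/1.515e+06] = -1.8 log₁₀[0.000507 + 4.55e-06] = 5.924, so f = 0.02849.
Darcy-Weisbach: ΔP = f(L/D)(ρV²/2) = 0.02849·(48/0.229)·(991·5.536²/2) = 0.02849·209.6·1.518e+04 = 9.069e+04 Pa.
Head loss h_f = ΔP/(ρg) = 9.069e+04/(991·9.81) = 9.33 m.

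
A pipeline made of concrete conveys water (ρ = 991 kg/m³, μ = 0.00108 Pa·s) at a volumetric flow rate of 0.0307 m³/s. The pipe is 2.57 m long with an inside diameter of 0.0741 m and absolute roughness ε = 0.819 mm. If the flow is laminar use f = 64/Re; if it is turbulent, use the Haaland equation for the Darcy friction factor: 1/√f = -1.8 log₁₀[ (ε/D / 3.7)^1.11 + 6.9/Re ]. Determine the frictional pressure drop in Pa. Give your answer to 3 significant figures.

ΔP ≈ 34300 Pa

Cross-sectional area A = πD²/4 = π(0.0741)²/4 = 0.004312 m²; mean velocity V = Q/A = 0.0307/0.004312 = 7.119 m/s.
Reynolds number Re = ρVD/μ = 991 · 7.119 · 0.0741 / 0.00108 = 4.84e+05.
Re > 4000 → turbulent. Relative roughness ε/D = 0.000819/0.0741 = 0.0111. Haaland: 1/√f = -1.8 log₁₀[(0.0111/3.7)^1.11 + 6.9/4.84e+05] = -1.8 log₁₀[0.00158 + 1.43e-05] = 5.037, so f = 0.03941.
Darcy-Weisbach: ΔP = f(L/D)(ρV²/2) = 0.03941·(2.57/0.0741)·(991·7.119²/2) = 0.03941·34.68·2.511e+04 = 3.432e+04 Pa.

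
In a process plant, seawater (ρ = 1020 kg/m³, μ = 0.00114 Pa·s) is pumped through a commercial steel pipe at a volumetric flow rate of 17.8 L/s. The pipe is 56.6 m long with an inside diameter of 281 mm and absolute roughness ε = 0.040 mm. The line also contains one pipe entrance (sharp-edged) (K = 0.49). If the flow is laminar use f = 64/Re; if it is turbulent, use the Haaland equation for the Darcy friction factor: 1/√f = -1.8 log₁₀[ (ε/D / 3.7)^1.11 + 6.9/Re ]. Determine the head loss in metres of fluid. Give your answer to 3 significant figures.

Q = 17.8 L/s = 17.8/1000 = 0.0178 m³/s.
Cross-sectional area A = πD²/4 = π(0.281)²/4 = 0.06202 m²; mean velocity V = Q/A = 0.0178/0.06202 = 0.287 m/s.
Reynolds number Re = ρVD/μ = 1020 · 0.287 · 0.281 / 0.00114 = 7.216e+04.
Re > 4000 → turbulent. Relative roughness ε/D = 4e-05/0.281 = 0.000142. Haaland: 1/√f = -1.8 log₁₀[(0.000142/3.7)^1.11 + 6.9/7.216e+04] = -1.8 log₁₀[1.26e-05 + 9.56e-05] = 7.138, so f = 0.01962.
Total minor-loss coefficient ΣK = 1·0.49 = 0.49.
ΔP = [f·L/D + ΣK]·(ρV²/2) = [0.01962·56.6/0.281 + 0.49]·(1020·0.287²/2) = [3.953 + 0.49]·42.02 = 186.7 Pa.
Head loss h_f = ΔP/(ρg) = 186.7/(1020·9.81) = 0.0187 m.

h_f ≈ 0.0187 m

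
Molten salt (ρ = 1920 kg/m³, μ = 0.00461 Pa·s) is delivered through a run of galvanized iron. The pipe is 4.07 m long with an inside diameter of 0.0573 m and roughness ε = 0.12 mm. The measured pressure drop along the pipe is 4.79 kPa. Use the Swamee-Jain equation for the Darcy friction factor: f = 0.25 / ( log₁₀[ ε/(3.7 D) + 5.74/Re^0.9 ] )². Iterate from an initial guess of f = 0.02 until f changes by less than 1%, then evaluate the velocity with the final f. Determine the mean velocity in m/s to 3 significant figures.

Rearranging Darcy-Weisbach: V = √(2·ΔP·D/(f·L·ρ)). With ε/D = 0.00012/0.0573 = 0.00209, iterate starting from f = 0.02:
  f = 0.02 → V = √(2·4790·0.0573/(0.02·4.07·1920)) = 1.874 m/s; Re = ρVD/μ = 4.473e+04; f → 0.02729
  f = 0.02729 → V = 1.604 m/s; Re = 3.829e+04; f → 0.02775
  f = 0.02775 → V = 1.591 m/s; Re = 3.797e+04; f → 0.02778
Converged (Δf/f < 1%). With the final f = 0.02778: V = √(2·4790·0.0573/(0.02778·4.07·1920)) = 1.59 m/s.

V ≈ 1.59 m/s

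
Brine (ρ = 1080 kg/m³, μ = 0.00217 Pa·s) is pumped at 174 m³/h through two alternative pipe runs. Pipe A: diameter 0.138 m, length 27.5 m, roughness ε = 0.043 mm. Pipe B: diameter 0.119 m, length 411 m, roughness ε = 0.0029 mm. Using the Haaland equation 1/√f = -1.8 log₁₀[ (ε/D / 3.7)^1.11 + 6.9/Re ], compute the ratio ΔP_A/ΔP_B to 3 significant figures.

Pipe A: V = Q/A = 0.04833/0.01496 = 3.231 m/s; Re = 2.219e+05; ε/D = 0.000312; Haaland → f = 0.01738; ΔP_A = f(L/D)(ρV²/2) = 1.953e+04 Pa.
Pipe B: V = Q/A = 0.04833/0.01112 = 4.346 m/s; Re = 2.574e+05; ε/D = 2.44e-05; Haaland → f = 0.01495; ΔP_B = f(L/D)(ρV²/2) = 5.265e+05 Pa.
ΔP_A/ΔP_B = 1.953e+04/5.265e+05 = 0.0371.

ΔP_A/ΔP_B ≈ 0.0371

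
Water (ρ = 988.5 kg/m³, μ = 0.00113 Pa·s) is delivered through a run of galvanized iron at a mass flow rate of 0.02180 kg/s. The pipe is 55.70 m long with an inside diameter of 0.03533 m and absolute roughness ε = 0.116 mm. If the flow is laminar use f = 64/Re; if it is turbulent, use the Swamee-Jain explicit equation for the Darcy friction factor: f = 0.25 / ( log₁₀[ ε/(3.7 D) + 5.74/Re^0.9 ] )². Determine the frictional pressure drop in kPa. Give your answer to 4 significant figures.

A = πD²/4 = π(0.03533)²/4 = 0.0009803 m²; mean velocity V = ṁ/(ρA) = 0.0218/(988.5 · 0.0009803) = 0.0225 m/s.
Reynolds number Re = ρVD/μ = 988.5 · 0.0225 · 0.03533 / 0.00113 = 695.3.
Re < 2300 → laminar flow, so f = 64/Re = 64/695.3 = 0.09205 (the turbulent correlation is not needed).
Darcy-Weisbach: ΔP = f(L/D)(ρV²/2) = 0.09205·(55.7/0.03533)·(988.5·0.0225²/2) = 0.09205·1577·0.2501 = 36.3 Pa.
ΔP = 36.3 Pa = 0.03630 kPa.

ΔP ≈ 0.03630 kPa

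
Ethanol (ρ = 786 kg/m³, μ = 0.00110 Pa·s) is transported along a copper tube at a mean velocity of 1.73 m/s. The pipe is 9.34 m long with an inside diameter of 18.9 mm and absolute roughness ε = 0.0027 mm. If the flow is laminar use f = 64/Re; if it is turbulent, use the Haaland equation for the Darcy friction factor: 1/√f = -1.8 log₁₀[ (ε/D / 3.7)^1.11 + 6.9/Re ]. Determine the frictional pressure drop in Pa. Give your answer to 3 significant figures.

Reynolds number Re = ρVD/μ = 786 · 1.73 · 0.0189 / 0.0011 = 2.336e+04.
Re > 4000 → turbulent. Relative roughness ε/D = 2.7e-06/0.0189 = 0.000143. Haaland: 1/√f = -1.8 log₁₀[(0.000143/3.7)^1.11 + 6.9/2.336e+04] = -1.8 log₁₀[1.26e-05 + 0.000295] = 6.321, so f = 0.02503.
Darcy-Weisbach: ΔP = f(L/D)(ρV²/2) = 0.02503·(9.34/0.0189)·(786·1.73²/2) = 0.02503·494.2·1176 = 1.455e+04 Pa.

ΔP ≈ 14500 Pa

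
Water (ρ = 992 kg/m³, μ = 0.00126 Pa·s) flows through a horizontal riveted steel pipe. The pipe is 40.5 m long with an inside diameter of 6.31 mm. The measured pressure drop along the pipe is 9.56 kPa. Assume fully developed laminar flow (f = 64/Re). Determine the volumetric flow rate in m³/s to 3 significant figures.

For laminar flow, f = 64/Re with Re = ρVD/μ, so Darcy-Weisbach reduces to ΔP = 32μLV/D². Solving for V: V = ΔP·D²/(32μL) = 9560·(0.00631)²/(32·0.00126·40.5) = 0.2331 m/s.
Check: Re = ρVD/μ = 992·0.2331·0.00631/0.00126 = 1158 < 2300, so the laminar assumption holds.
Q = V·A = 0.2331·(π/4·0.00631²) = 7.289e-06 m³/s = 7.29×10^-6 m³/s.

Q ≈ 7.29×10^-6 m³/s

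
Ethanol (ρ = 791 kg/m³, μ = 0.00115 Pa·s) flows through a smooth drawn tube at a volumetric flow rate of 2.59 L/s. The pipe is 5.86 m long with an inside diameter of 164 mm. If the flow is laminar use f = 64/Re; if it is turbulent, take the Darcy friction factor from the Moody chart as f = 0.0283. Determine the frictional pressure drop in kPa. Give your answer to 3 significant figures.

ΔP ≈ 0.00601 kPa

Q = 2.59 L/s = 2.59/1000 = 0.00259 m³/s.
Cross-sectional area A = πD²/4 = π(0.164)²/4 = 0.02112 m²; mean velocity V = Q/A = 0.00259/0.02112 = 0.1226 m/s.
Reynolds number Re = ρVD/μ = 791 · 0.1226 · 0.164 / 0.00115 = 1.383e+04.
Re > 4000 → turbulent; use the Moody-chart value f = 0.0283.
Darcy-Weisbach: ΔP = f(L/D)(ρV²/2) = 0.0283·(5.86/0.164)·(791·0.1226²/2) = 0.0283·35.73·5.946 = 6.012 Pa.
ΔP = 6.012 Pa = 0.00601 kPa.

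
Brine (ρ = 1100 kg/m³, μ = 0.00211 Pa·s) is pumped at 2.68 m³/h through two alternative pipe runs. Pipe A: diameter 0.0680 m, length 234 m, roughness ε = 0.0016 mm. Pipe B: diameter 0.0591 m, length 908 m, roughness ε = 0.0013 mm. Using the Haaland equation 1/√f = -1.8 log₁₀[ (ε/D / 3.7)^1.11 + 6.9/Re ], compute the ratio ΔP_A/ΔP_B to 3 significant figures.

ΔP_A/ΔP_B ≈ 0.133

Pipe A: V = Q/A = 0.0007444/0.003632 = 0.205 m/s; Re = 7267; ε/D = 2.35e-05; Haaland → f = 0.0338; ΔP_A = f(L/D)(ρV²/2) = 2688 Pa.
Pipe B: V = Q/A = 0.0007444/0.002743 = 0.2714 m/s; Re = 8361; ε/D = 2.2e-05; Haaland → f = 0.03248; ΔP_B = f(L/D)(ρV²/2) = 2.021e+04 Pa.
ΔP_A/ΔP_B = 2688/2.021e+04 = 0.133.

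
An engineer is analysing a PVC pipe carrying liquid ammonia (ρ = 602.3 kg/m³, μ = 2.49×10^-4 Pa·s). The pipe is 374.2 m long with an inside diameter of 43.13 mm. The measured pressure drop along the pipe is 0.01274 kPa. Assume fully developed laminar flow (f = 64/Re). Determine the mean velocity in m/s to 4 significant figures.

For laminar flow, f = 64/Re with Re = ρVD/μ, so Darcy-Weisbach reduces to ΔP = 32μLV/D². Solving for V: V = ΔP·D²/(32μL) = 12.74·(0.04313)²/(32·0.000249·374.2) = 0.007948 m/s.
Check: Re = ρVD/μ = 602.3·0.007948·0.04313/0.000249 = 829.2 < 2300, so the laminar assumption holds.

V ≈ 0.007948 m/s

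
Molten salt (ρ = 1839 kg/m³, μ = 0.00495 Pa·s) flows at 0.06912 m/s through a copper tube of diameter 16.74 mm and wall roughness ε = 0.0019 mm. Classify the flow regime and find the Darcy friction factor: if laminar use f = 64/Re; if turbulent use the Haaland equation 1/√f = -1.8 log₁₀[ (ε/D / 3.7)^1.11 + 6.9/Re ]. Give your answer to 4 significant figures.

Re = ρVD/μ = 1839·0.06912·0.01674/0.00495 = 429.9.
Re < 2300 → laminar, so f = 64/Re = 0.1489 (roughness is irrelevant in laminar flow).

f ≈ 0.1489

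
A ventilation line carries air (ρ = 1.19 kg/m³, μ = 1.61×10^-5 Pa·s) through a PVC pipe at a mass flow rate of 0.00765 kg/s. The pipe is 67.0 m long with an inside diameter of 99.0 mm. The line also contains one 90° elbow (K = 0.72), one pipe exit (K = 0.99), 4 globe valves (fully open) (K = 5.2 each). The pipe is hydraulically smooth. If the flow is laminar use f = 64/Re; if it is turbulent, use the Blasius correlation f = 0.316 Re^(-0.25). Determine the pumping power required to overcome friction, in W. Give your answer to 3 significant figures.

P ≈ 0.125 W

A = πD²/4 = π(0.099)²/4 = 0.007698 m²; mean velocity V = ṁ/(ρA) = 0.00765/(1.19 · 0.007698) = 0.8351 m/s.
Reynolds number Re = ρVD/μ = 1.19 · 0.8351 · 0.099 / 1.61e-05 = 6111.
Re > 4000 → turbulent. Smooth-pipe (Blasius): f = 0.316 Re^(-0.25) = 0.316/(6111)^0.25 = 0.03574.
Total minor-loss coefficient ΣK = 1·0.72 + 1·0.99 + 4·5.2 = 22.5.
ΔP = [f·L/D + ΣK]·(ρV²/2) = [0.03574·67/0.099 + 22.5]·(1.19·0.8351²/2) = [24.19 + 22.5]·0.415 = 19.38 Pa.
Q = ṁ/ρ = 0.00765/1.19 = 0.006429 m³/s.
Pumping power P = QΔP = 0.006429·19.38 = 0.1246 W = 0.125 W.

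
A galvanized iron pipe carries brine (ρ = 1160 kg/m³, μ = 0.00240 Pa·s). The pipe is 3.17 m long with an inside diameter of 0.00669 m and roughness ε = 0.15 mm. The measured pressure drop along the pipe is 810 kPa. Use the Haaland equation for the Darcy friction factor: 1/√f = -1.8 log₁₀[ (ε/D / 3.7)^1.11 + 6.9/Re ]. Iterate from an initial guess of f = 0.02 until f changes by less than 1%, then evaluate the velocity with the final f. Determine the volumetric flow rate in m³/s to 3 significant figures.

Rearranging Darcy-Weisbach: V = √(2·ΔP·D/(f·L·ρ)). With ε/D = 0.00015/0.00669 = 0.0224, iterate starting from f = 0.02:
  f = 0.02 → V = √(2·8.1e+05·0.00669/(0.02·3.17·1160)) = 12.14 m/s; Re = ρVD/μ = 3.925e+04; f → 0.05184
  f = 0.05184 → V = 7.54 m/s; Re = 2.438e+04; f → 0.05239
  f = 0.05239 → V = 7.501 m/s; Re = 2.425e+04; f → 0.05239
Converged (Δf/f < 1%). With the final f = 0.05239: V = √(2·8.1e+05·0.00669/(0.05239·3.17·1160)) = 7.5 m/s.
Q = V·A = 7.5·(π/4·0.00669²) = 0.0002636 m³/s = 2.64×10^-4 m³/s.

Q ≈ 2.64×10^-4 m³/s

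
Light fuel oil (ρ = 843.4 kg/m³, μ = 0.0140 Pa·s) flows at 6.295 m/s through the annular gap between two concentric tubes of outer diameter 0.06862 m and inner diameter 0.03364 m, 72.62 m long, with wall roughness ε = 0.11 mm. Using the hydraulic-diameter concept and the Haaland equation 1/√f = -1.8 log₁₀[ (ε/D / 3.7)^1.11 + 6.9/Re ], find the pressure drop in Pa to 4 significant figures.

Hydraulic diameter D_h = 4A/P = D_o - D_i = 0.06862 - 0.03364 = 0.03498 m.
Re = ρVD_h/μ = 843.4·6.295·0.03498/0.014 = 1.327e+04.
ε/D_h = 0.00011/0.03498 = 0.00314; Haaland gives 1/√f = -1.8 log₁₀[0.00039+0.00052] = 5.473, so f = 0.03338.
ΔP = f(L/D_h)(ρV²/2) = 0.03338·72.62/0.03498·1.671e+04 = 1.158e+06 Pa.

ΔP ≈ 1158000 Pa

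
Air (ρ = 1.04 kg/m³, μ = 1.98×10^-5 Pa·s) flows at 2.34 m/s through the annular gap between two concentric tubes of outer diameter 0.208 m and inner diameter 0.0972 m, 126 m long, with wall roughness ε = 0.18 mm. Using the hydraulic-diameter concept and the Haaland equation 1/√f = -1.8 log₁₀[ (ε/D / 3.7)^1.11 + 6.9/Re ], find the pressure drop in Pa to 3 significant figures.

ΔP ≈ 100 Pa

Hydraulic diameter D_h = 4A/P = D_o - D_i = 0.208 - 0.0972 = 0.1108 m.
Re = ρVD_h/μ = 1.04·2.34·0.1108/1.98e-05 = 1.362e+04.
ε/D_h = 0.00018/0.1108 = 0.00162; Haaland gives 1/√f = -1.8 log₁₀[0.000188+0.000507] = 5.685, so f = 0.03094.
ΔP = f(L/D_h)(ρV²/2) = 0.03094·126/0.1108·2.847 = 100.2 Pa.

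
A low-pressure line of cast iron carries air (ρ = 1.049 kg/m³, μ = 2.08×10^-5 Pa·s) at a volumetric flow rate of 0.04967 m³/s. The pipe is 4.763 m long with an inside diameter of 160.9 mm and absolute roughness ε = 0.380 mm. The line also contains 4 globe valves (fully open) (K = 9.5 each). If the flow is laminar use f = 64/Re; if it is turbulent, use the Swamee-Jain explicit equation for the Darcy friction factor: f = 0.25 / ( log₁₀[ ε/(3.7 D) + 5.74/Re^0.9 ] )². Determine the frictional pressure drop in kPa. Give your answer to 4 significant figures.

ΔP ≈ 0.1218 kPa

Cross-sectional area A = πD²/4 = π(0.1609)²/4 = 0.02033 m²; mean velocity V = Q/A = 0.04967/0.02033 = 2.443 m/s.
Reynolds number Re = ρVD/μ = 1.049 · 2.443 · 0.1609 / 2.08e-05 = 1.982e+04.
Re > 4000 → turbulent. Relative roughness ε/D = 0.00038/0.1609 = 0.00236. Swamee-Jain: f = 0.25/(log₁₀[0.00236/3.7 + 5.74/1.982e+04^0.9])² = 0.25/(log₁₀[0.000638 + 0.000779])² = 0.25/(-2.849)² = 0.03081.
Total minor-loss coefficient ΣK = 4·9.5 = 38.
ΔP = [f·L/D + ΣK]·(ρV²/2) = [0.03081·4.763/0.1609 + 38]·(1.049·2.443²/2) = [0.912 + 38]·3.13 = 121.8 Pa.
ΔP = 121.8 Pa = 0.1218 kPa.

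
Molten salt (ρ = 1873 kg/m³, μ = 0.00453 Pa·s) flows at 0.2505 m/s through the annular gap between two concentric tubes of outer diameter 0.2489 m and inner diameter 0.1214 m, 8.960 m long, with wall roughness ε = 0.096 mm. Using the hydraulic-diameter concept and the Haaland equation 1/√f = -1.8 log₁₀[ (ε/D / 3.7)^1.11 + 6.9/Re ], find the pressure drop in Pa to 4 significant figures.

ΔP ≈ 122.9 Pa

Hydraulic diameter D_h = 4A/P = D_o - D_i = 0.2489 - 0.1214 = 0.1275 m.
Re = ρVD_h/μ = 1873·0.2505·0.1275/0.00453 = 1.321e+04.
ε/D_h = 9.6e-05/0.1275 = 0.000753; Haaland gives 1/√f = -1.8 log₁₀[7.99e-05+0.000523] = 5.796, so f = 0.02977.
ΔP = f(L/D_h)(ρV²/2) = 0.02977·8.96/0.1275·58.77 = 122.9 Pa.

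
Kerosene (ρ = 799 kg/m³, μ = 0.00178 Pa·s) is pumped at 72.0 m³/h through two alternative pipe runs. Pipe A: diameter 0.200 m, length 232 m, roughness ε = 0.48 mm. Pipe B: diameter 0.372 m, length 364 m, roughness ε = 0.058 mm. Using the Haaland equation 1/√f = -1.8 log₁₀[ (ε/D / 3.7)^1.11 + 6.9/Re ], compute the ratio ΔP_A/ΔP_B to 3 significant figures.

ΔP_A/ΔP_B ≈ 16.2

Pipe A: V = Q/A = 0.02/0.03142 = 0.6366 m/s; Re = 5.715e+04; ε/D = 0.0024; Haaland → f = 0.0269; ΔP_A = f(L/D)(ρV²/2) = 5053 Pa.
Pipe B: V = Q/A = 0.02/0.1087 = 0.184 m/s; Re = 3.073e+04; ε/D = 0.000156; Haaland → f = 0.02352; ΔP_B = f(L/D)(ρV²/2) = 311.3 Pa.
ΔP_A/ΔP_B = 5053/311.3 = 16.2.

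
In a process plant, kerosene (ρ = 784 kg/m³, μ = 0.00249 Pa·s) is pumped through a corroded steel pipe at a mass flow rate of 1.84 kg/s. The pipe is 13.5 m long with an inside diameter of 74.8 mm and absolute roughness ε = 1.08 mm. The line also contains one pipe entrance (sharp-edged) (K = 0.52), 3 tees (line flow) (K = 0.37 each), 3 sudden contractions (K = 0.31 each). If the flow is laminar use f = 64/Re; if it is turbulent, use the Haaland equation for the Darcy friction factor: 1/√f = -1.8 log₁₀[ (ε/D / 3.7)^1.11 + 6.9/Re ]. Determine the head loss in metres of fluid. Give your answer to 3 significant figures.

h_f ≈ 0.159 m

A = πD²/4 = π(0.0748)²/4 = 0.004394 m²; mean velocity V = ṁ/(ρA) = 1.84/(784 · 0.004394) = 0.5341 m/s.
Reynolds number Re = ρVD/μ = 784 · 0.5341 · 0.0748 / 0.00249 = 1.258e+04.
Re > 4000 → turbulent. Relative roughness ε/D = 0.00108/0.0748 = 0.0144. Haaland: 1/√f = -1.8 log₁₀[(0.0144/3.7)^1.11 + 6.9/1.258e+04] = -1.8 log₁₀[0.00212 + 0.000549] = 4.633, so f = 0.04659.
Total minor-loss coefficient ΣK = 1·0.52 + 3·0.37 + 3·0.31 = 2.56.
ΔP = [f·L/D + ΣK]·(ρV²/2) = [0.04659·13.5/0.0748 + 2.56]·(784·0.5341²/2) = [8.41 + 2.56]·111.8 = 1227 Pa.
Head loss h_f = ΔP/(ρg) = 1227/(784·9.81) = 0.159 m.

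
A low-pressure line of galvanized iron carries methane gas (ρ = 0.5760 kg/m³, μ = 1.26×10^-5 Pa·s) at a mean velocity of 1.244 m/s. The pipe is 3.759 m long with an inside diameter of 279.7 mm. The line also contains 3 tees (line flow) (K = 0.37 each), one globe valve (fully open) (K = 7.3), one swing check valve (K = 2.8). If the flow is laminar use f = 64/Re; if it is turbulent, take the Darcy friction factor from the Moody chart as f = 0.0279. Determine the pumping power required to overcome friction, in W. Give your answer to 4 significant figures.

P ≈ 0.3947 W

Reynolds number Re = ρVD/μ = 0.576 · 1.244 · 0.2797 / 1.26e-05 = 1.591e+04.
Re > 4000 → turbulent; use the Moody-chart value f = 0.0279.
Total minor-loss coefficient ΣK = 3·0.37 + 1·7.3 + 1·2.8 = 11.2.
ΔP = [f·L/D + ΣK]·(ρV²/2) = [0.0279·3.759/0.2797 + 11.2]·(0.576·1.244²/2) = [0.375 + 11.2]·0.4457 = 5.163 Pa.
Q = V·A = 1.244·0.06144 = 0.07644 m³/s.
Pumping power P = QΔP = 0.07644·5.163 = 0.39466 W = 0.3947 W.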